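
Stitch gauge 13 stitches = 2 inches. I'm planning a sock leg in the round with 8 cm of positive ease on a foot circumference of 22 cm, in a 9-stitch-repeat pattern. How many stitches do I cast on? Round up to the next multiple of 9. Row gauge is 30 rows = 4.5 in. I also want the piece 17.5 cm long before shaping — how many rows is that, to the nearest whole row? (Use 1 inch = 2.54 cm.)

Cast on 81 stitches; work 46 rows.

Finished = 22 + 8 = 30 cm.
30 cm × 1/2.54 = 11.81 inches.
13/2 = 6.5 sts per in; 11.81 × 6.5 = 76.77 sts.
Next multiple of 9 → 81.
17.5 cm = 6.89 inches; × 6.667 = 45.93 → 46 rows.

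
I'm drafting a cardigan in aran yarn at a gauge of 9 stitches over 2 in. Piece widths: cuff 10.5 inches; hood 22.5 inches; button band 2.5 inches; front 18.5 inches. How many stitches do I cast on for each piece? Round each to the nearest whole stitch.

Rate = 9/2 = 4.5 sts per in.
cuff: 10.5 × 4.5 = 47.25 → 47.
hood: 22.5 × 4.5 = 101.25 → 101.
button band: 2.5 × 4.5 = 11.25 → 11.
front: 18.5 × 4.5 = 83.25 → 83.

cuff 47; hood 101; button band 11; front 83.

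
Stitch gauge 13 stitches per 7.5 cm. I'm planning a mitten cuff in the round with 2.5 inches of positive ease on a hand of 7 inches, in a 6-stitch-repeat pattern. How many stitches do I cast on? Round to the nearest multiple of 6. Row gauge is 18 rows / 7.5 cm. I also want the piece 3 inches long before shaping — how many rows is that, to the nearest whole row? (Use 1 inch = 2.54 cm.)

Cast on 42 stitches; work 18 rows.

Finished = 7 + 2.5 = 9.5 inches.
9.5 inches × 2.54 = 24.13 cm.
13/7.5 = 1.733 sts per cm; 24.13 × 1.733 = 41.83 sts.
Nearest multiple of 6 → 42.
3 inches = 7.62 cm; × 2.4 = 18.29 → 18 rows.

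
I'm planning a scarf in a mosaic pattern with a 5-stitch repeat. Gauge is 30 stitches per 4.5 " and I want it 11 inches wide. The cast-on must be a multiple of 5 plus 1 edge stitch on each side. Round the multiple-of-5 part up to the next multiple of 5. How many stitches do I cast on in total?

77 stitches.

30 / 4.5 = 6.667 sts per inch.
11 × 6.667 = 73.33 sts.
Less 2 edge sts → 71.33 for the repeat.
Next multiple of 5: 75.
Add back 2 edge sts → 77.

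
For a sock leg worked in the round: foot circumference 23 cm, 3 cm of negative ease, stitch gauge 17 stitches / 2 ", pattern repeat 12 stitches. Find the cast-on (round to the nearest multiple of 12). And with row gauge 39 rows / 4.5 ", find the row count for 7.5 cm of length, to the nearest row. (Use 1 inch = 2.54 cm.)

Finished = 23 − 3 = 20 cm.
20 cm × 1/2.54 = 7.87 inches.
17/2 = 8.5 sts per in; 7.87 × 8.5 = 66.93 sts.
Nearest multiple of 12 → 72.
7.5 cm = 2.95 inches; × 8.667 = 25.59 → 26 rows.

Cast on 72 stitches; work 26 rows.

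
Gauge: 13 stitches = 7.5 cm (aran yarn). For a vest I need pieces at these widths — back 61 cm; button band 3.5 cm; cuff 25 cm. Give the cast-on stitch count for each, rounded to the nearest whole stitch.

Rate = 13/7.5 = 1.733 sts per cm.
back: 61 × 1.733 = 105.73 → 106.
button band: 3.5 × 1.733 = 6.07 → 6.
cuff: 25 × 1.733 = 43.33 → 43.

back 106; button band 6; cuff 43.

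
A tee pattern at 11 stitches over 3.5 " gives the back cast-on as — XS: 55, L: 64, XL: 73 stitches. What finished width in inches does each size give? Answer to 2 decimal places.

XS 17.50 inches; L 20.36 inches; XL 23.23 inches.

11/3.5 = 3.143 sts per in.
XS: 55 / 3.143 = 17.500 → 17.50 in.
L: 64 / 3.143 = 20.364 → 20.36 in.
XL: 73 / 3.143 = 23.227 → 23.23 in.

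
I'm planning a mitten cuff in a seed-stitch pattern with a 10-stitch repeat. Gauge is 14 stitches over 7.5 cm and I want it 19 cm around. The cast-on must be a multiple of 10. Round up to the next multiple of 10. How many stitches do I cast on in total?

CO 40 sts.

14 / 7.5 = 1.867 sts per cm.
19 × 1.867 = 35.47 sts.
Next multiple of 10: 40.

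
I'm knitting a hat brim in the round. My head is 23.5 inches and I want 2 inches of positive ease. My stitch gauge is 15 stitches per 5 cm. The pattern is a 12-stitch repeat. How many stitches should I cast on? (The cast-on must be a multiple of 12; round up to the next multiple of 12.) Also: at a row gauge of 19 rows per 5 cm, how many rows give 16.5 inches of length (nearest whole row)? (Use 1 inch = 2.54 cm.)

Cast on 204 stitches; work 159 rows.

Finished = 23.5 + 2 = 25.5 inches.
25.5 inches × 2.54 = 64.77 cm.
15/5 = 3 sts per cm; 64.77 × 3 = 194.31 sts.
Next multiple of 12 → 204.
16.5 inches = 41.91 cm; × 3.8 = 159.26 → 159 rows.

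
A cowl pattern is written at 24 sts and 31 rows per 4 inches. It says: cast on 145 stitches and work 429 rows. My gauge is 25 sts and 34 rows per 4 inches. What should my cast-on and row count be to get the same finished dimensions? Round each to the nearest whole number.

Cast on 151 stitches; work 471 rows.

Stitches: 145 × 25/24 = 151.04 → 151.
Rows: 429 × 34/31 = 470.52 → 471.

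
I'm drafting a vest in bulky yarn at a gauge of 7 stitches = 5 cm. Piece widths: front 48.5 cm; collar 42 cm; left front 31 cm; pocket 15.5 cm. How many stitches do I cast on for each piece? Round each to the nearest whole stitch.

Rate = 7/5 = 1.4 sts per cm.
front: 48.5 × 1.4 = 67.90 → 68.
collar: 42 × 1.4 = 58.80 → 59.
left front: 31 × 1.4 = 43.40 → 43.
pocket: 15.5 × 1.4 = 21.70 → 22.

front 68; collar 59; left front 43; pocket 22.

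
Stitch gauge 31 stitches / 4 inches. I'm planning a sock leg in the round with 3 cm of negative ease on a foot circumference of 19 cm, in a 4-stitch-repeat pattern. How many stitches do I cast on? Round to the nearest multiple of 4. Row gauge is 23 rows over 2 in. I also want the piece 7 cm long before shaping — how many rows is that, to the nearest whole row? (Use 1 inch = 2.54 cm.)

Cast on 48 stitches; work 32 rows.

Finished = 19 − 3 = 16 cm.
16 cm × 1/2.54 = 6.30 inches.
31/4 = 7.75 sts per in; 6.30 × 7.75 = 48.82 sts.
Nearest multiple of 4 → 48.
7 cm = 2.76 inches; × 11.5 = 31.69 → 32 rows.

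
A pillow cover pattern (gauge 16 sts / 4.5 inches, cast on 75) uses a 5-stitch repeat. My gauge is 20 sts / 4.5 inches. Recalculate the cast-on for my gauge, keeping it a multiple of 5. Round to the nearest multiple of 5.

75 × 20 / 16 = 93.75.
Nearest multiple of 5: 95.

CO 95 sts.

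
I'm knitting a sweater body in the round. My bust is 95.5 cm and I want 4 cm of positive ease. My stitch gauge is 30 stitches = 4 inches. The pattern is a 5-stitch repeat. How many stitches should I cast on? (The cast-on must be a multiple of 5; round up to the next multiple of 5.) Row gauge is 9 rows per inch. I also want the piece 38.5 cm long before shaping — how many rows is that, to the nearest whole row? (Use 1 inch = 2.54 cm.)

Cast on 295 stitches; work 136 rows.

Finished = 95.5 + 4 = 99.5 cm.
99.5 cm × 1/2.54 = 39.17 inches.
30/4 = 7.5 sts per in; 39.17 × 7.5 = 293.80 sts.
Next multiple of 5 → 295.
38.5 cm = 15.16 inches; × 9 = 136.42 → 136 rows.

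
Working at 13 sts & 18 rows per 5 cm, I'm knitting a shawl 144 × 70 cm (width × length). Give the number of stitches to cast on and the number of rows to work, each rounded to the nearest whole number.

Stitch gauge = 13/5 = 2.6 sts/cm; 144 × 2.6 = 374.40 → 374 sts.
Row gauge = 18/5 = 3.6 rows/cm; 70 × 3.6 = 252.00 → 252 rows.

Cast on 374 stitches and work 252 rows.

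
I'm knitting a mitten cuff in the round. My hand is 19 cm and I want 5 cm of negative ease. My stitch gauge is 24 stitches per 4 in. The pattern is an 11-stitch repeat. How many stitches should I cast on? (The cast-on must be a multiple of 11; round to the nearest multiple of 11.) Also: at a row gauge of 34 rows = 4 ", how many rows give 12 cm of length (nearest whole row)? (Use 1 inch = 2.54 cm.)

Finished = 19 − 5 = 14 cm.
14 cm × 1/2.54 = 5.51 inches.
24/4 = 6 sts per in; 5.51 × 6 = 33.07 sts.
Nearest multiple of 11 → 33.
12 cm = 4.72 inches; × 8.5 = 40.16 → 40 rows.

Cast on 33 stitches; work 40 rows.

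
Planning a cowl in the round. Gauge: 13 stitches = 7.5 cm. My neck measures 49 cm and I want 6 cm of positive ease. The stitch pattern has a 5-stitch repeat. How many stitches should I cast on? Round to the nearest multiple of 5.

Finished = 49 + 6 = 55 cm.
13 / 7.5 = 1.733 sts/cm.
55 × 1.733 = 95.33 sts.
Nearest multiple of 5: 95.

Cast on 95 stitches.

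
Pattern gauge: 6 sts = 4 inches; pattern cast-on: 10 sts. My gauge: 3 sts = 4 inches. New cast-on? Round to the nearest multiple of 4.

Scale factor = 3 / 6 = 0.500.
10 × 3 / 6 = 5.00 sts.
→ 4 sts.

4 stitches.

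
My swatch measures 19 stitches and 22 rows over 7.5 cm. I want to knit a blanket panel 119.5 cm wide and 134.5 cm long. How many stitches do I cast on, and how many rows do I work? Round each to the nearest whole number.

Cast on 303 stitches and work 395 rows.

Stitch gauge = 19/7.5 = 2.533 sts/cm; 119.5 × 2.533 = 302.73 → 303 sts.
Row gauge = 22/7.5 = 2.933 rows/cm; 134.5 × 2.933 = 394.53 → 395 rows.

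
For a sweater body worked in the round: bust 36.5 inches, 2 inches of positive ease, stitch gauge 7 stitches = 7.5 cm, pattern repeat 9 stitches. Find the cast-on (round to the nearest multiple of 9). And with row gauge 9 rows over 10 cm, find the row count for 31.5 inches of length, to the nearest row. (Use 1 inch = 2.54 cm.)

Finished = 36.5 + 2 = 38.5 inches.
38.5 inches × 2.54 = 97.79 cm.
7/7.5 = 0.933 sts per cm; 97.79 × 0.933 = 91.27 sts.
Nearest multiple of 9 → 90.
31.5 inches = 80.01 cm; × 0.9 = 72.01 → 72 rows.

Cast on 90 stitches; work 72 rows.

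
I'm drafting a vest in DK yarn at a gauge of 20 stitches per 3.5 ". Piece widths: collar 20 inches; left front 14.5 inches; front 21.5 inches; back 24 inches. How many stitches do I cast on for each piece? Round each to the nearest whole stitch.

Rate = 20/3.5 = 5.714 sts per in.
collar: 20 × 5.714 = 114.29 → 114.
left front: 14.5 × 5.714 = 82.86 → 83.
front: 21.5 × 5.714 = 122.86 → 123.
back: 24 × 5.714 = 137.14 → 137.

collar 114; left front 83; front 123; back 137.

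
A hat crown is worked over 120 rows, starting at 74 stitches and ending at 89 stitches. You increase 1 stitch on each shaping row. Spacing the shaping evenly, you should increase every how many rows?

Increase every 8th row.

Stitches to add: |89 − 74| = 15.
Shaping rows needed: 15 / 1 = 15.
120 rows / 15 = every 8 rows.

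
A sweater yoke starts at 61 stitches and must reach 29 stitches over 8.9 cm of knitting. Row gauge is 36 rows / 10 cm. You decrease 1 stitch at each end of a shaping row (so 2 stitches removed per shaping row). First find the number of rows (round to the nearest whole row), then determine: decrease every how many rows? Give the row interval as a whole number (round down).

Rows = 8.9 × 3.6 = 32.0 → 32 rows.
Stitches to remove: 32 → 16 shaping rows (at 2 st each).
32 / 16 = 2.00 → every 2 rows.

Decrease every 2nd row.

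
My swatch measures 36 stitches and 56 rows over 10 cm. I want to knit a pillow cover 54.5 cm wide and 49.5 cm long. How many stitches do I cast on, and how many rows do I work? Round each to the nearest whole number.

Stitch gauge = 36/10 = 3.6 sts/cm; 54.5 × 3.6 = 196.20 → 196 sts.
Row gauge = 56/10 = 5.6 rows/cm; 49.5 × 5.6 = 277.20 → 277 rows.

Cast on 196 stitches and work 277 rows.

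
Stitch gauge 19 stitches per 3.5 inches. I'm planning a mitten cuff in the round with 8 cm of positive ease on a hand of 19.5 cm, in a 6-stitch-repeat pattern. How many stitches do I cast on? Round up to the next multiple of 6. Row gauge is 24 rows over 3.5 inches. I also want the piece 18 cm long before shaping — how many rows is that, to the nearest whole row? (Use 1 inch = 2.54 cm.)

Finished = 19.5 + 8 = 27.5 cm.
27.5 cm × 1/2.54 = 10.83 inches.
19/3.5 = 5.429 sts per in; 10.83 × 5.429 = 58.77 sts.
Next multiple of 6 → 60.
18 cm = 7.09 inches; × 6.857 = 48.59 → 49 rows.

Cast on 60 stitches; work 49 rows.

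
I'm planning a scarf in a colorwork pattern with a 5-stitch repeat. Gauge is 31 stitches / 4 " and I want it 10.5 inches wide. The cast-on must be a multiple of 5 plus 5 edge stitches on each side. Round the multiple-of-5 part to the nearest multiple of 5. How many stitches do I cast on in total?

Cast on 80 stitches.

31 / 4 = 7.75 sts per inch.
10.5 × 7.75 = 81.38 sts.
Less 10 edge sts → 71.38 for the repeat.
Nearest multiple of 5: 70.
Add back 10 edge sts → 80.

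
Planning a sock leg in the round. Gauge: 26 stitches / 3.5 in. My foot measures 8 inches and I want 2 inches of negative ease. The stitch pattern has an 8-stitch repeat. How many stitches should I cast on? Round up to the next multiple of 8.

48 stitches.

Finished = 8 − 2 = 6 inches.
26 / 3.5 = 7.429 sts/in.
6 × 7.429 = 44.57 sts.
Next multiple of 8: 48.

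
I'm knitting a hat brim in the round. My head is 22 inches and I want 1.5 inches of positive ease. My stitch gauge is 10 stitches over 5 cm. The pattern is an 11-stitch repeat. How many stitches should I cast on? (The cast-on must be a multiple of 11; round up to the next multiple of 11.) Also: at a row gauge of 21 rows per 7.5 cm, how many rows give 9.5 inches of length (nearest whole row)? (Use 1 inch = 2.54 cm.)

Finished = 22 + 1.5 = 23.5 inches.
23.5 inches × 2.54 = 59.69 cm.
10/5 = 2 sts per cm; 59.69 × 2 = 119.38 sts.
Next multiple of 11 → 121.
9.5 inches = 24.13 cm; × 2.8 = 67.56 → 68 rows.

Cast on 121 stitches; work 68 rows.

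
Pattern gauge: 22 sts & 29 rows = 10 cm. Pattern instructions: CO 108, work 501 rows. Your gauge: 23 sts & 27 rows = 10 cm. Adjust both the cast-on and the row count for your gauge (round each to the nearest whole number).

Stitches: 108 × 23/22 = 112.91 → 113.
Rows: 501 × 27/29 = 466.45 → 466.

Cast on 113 stitches; work 466 rows.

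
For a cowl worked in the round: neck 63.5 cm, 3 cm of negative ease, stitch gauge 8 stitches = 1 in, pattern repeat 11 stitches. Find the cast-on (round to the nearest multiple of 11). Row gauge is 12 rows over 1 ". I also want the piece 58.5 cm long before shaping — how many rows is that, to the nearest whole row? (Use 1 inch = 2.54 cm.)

Finished = 63.5 − 3 = 60.5 cm.
60.5 cm × 1/2.54 = 23.82 inches.
8/1 = 8 sts per in; 23.82 × 8 = 190.55 sts.
Nearest multiple of 11 → 187.
58.5 cm = 23.03 inches; × 12 = 276.38 → 276 rows.

Cast on 187 stitches; work 276 rows.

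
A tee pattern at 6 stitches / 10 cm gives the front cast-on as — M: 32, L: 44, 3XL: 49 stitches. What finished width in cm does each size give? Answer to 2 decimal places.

M 53.33 cm; L 73.33 cm; 3XL 81.67 cm.

6/10 = 0.6 sts per cm.
M: 32 / 0.6 = 53.333 → 53.33 cm.
L: 44 / 0.6 = 73.333 → 73.33 cm.
3XL: 49 / 0.6 = 81.667 → 81.67 cm.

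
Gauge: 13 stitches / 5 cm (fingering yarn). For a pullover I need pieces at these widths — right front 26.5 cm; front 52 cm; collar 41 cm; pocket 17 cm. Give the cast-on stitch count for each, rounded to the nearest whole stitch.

Rate = 13/5 = 2.6 sts per cm.
right front: 26.5 × 2.6 = 68.90 → 69.
front: 52 × 2.6 = 135.20 → 135.
collar: 41 × 2.6 = 106.60 → 107.
pocket: 17 × 2.6 = 44.20 → 44.

right front 69; front 135; collar 107; pocket 44.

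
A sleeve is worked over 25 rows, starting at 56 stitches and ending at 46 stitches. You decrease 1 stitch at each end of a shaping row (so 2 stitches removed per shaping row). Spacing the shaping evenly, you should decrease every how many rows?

Stitches to remove: |46 − 56| = 10.
Shaping rows needed: 10 / 2 = 5.
25 rows / 5 = every 5 rows.

Decrease every 5th row.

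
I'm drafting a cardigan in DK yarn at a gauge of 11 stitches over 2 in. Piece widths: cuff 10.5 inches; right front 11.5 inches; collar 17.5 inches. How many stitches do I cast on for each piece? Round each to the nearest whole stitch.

cuff 58; right front 63; collar 96.

Rate = 11/2 = 5.5 sts per in.
cuff: 10.5 × 5.5 = 57.75 → 58.
right front: 11.5 × 5.5 = 63.25 → 63.
collar: 17.5 × 5.5 = 96.25 → 96.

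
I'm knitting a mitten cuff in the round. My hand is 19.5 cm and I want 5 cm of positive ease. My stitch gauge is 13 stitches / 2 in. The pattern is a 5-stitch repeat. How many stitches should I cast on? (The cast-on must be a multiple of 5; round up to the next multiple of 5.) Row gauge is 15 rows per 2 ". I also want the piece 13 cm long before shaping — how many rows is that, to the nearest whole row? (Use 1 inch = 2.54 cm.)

Cast on 65 stitches; work 38 rows.

Finished = 19.5 + 5 = 24.5 cm.
24.5 cm × 1/2.54 = 9.65 inches.
13/2 = 6.5 sts per in; 9.65 × 6.5 = 62.70 sts.
Next multiple of 5 → 65.
13 cm = 5.12 inches; × 7.5 = 38.39 → 38 rows.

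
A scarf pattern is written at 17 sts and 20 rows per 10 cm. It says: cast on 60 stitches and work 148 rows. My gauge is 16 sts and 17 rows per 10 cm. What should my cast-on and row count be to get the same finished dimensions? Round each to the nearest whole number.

Cast on 56 stitches; work 126 rows.

Stitches: 60 × 16/17 = 56.47 → 56.
Rows: 148 × 17/20 = 125.80 → 126.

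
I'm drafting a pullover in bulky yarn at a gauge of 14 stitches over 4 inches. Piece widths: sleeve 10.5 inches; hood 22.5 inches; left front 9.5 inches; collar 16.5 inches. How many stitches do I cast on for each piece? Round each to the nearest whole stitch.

Rate = 14/4 = 3.5 sts per in.
sleeve: 10.5 × 3.5 = 36.75 → 37.
hood: 22.5 × 3.5 = 78.75 → 79.
left front: 9.5 × 3.5 = 33.25 → 33.
collar: 16.5 × 3.5 = 57.75 → 58.

sleeve 37; hood 79; left front 33; collar 58.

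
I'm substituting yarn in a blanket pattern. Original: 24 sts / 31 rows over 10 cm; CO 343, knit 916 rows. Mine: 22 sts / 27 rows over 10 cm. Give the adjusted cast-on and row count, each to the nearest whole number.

Stitches: 343 × 22/24 = 314.42 → 314.
Rows: 916 × 27/31 = 797.81 → 798.

Cast on 314 stitches; work 798 rows.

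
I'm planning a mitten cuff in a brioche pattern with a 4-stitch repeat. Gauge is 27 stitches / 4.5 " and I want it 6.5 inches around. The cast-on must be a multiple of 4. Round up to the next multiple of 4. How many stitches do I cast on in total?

CO 40 sts.

27 / 4.5 = 6 sts per inch.
6.5 × 6 = 39.00 sts.
Next multiple of 4: 40.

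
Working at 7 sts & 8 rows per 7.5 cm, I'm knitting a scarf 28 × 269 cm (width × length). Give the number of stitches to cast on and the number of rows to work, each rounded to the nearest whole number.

Stitch gauge = 7/7.5 = 0.933 sts/cm; 28 × 0.933 = 26.13 → 26 sts.
Row gauge = 8/7.5 = 1.067 rows/cm; 269 × 1.067 = 286.93 → 287 rows.

Cast on 26 stitches and work 287 rows.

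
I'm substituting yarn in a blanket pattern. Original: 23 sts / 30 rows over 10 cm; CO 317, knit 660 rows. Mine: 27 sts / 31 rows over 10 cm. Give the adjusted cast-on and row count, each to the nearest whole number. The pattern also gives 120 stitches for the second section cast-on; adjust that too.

Cast on 372 stitches; work 682 rows; second section cast-on 141 stitches.

Stitches: 317 × 27/23 = 372.13 → 372.
Rows: 660 × 31/30 = 682.00 → 682.
second section cast-on: 120 × 27/23 = 140.87 → 141.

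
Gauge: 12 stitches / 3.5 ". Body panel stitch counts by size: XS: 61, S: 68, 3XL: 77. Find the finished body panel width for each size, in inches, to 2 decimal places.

12/3.5 = 3.429 sts per in.
XS: 61 / 3.429 = 17.792 → 17.79 in.
S: 68 / 3.429 = 19.833 → 19.83 in.
3XL: 77 / 3.429 = 22.458 → 22.46 in.

XS 17.79 inches; S 19.83 inches; 3XL 22.46 inches.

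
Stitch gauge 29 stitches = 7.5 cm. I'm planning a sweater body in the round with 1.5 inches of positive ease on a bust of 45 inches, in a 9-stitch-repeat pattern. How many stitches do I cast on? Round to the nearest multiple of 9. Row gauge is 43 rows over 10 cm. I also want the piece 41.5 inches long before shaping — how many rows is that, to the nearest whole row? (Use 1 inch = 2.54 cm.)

Finished = 45 + 1.5 = 46.5 inches.
46.5 inches × 2.54 = 118.11 cm.
29/7.5 = 3.867 sts per cm; 118.11 × 3.867 = 456.69 sts.
Nearest multiple of 9 → 459.
41.5 inches = 105.41 cm; × 4.3 = 453.26 → 453 rows.

Cast on 459 stitches; work 453 rows.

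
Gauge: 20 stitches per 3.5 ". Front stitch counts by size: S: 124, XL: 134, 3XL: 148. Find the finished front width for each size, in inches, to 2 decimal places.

20/3.5 = 5.714 sts per in.
S: 124 / 5.714 = 21.700 → 21.70 in.
XL: 134 / 5.714 = 23.450 → 23.45 in.
3XL: 148 / 5.714 = 25.900 → 25.90 in.

S 21.70 inches; XL 23.45 inches; 3XL 25.90 inches.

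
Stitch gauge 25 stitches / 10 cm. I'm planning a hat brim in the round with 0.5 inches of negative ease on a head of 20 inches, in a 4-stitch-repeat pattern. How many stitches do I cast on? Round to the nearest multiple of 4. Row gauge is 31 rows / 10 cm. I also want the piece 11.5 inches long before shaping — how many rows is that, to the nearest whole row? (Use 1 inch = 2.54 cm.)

Finished = 20 − 0.5 = 19.5 inches.
19.5 inches × 2.54 = 49.53 cm.
25/10 = 2.5 sts per cm; 49.53 × 2.5 = 123.83 sts.
Nearest multiple of 4 → 124.
11.5 inches = 29.21 cm; × 3.1 = 90.55 → 91 rows.

Cast on 124 stitches; work 91 rows.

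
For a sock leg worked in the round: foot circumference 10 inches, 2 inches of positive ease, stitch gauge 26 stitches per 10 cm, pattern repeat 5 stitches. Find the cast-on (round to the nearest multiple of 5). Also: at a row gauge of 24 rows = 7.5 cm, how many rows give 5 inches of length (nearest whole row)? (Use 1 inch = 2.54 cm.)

Finished = 10 + 2 = 12 inches.
12 inches × 2.54 = 30.48 cm.
26/10 = 2.6 sts per cm; 30.48 × 2.6 = 79.25 sts.
Nearest multiple of 5 → 80.
5 inches = 12.70 cm; × 3.2 = 40.64 → 41 rows.

Cast on 80 stitches; work 41 rows.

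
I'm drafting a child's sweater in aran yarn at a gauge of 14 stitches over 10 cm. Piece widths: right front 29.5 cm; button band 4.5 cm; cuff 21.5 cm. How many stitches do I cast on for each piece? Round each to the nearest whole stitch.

right front 41; button band 6; cuff 30.

Rate = 14/10 = 1.4 sts per cm.
right front: 29.5 × 1.4 = 41.30 → 41.
button band: 4.5 × 1.4 = 6.30 → 6.
cuff: 21.5 × 1.4 = 30.10 → 30.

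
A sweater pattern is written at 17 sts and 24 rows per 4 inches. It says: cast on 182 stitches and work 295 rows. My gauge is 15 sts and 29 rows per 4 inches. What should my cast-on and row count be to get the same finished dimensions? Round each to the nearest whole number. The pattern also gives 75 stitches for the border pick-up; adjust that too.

Cast on 161 stitches; work 356 rows; border pick-up 66 stitches.

Stitches: 182 × 15/17 = 160.59 → 161.
Rows: 295 × 29/24 = 356.46 → 356.
border pick-up: 75 × 15/17 = 66.18 → 66.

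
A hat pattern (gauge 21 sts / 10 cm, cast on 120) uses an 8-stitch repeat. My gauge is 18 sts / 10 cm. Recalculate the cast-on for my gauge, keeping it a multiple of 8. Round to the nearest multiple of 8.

CO 104 sts.

120 × 18 / 21 = 102.86.
Nearest multiple of 8: 104.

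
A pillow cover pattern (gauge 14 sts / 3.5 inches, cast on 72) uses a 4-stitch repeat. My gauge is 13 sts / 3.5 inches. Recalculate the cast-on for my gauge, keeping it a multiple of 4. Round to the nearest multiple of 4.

72 × 13 / 14 = 66.86.
Nearest multiple of 4: 68.

CO 68 sts.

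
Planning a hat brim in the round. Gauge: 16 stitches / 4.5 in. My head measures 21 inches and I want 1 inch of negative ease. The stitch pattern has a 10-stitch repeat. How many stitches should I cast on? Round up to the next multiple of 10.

Finished = 21 − 1 = 20 inches.
16 / 4.5 = 3.556 sts/in.
20 × 3.556 = 71.11 sts.
Next multiple of 10: 80.

CO 80 sts.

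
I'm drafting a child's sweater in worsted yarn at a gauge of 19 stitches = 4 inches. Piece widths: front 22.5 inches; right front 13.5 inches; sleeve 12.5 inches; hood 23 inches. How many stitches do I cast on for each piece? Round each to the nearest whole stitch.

front 107; right front 64; sleeve 59; hood 109.

Rate = 19/4 = 4.75 sts per in.
front: 22.5 × 4.75 = 106.88 → 107.
right front: 13.5 × 4.75 = 64.12 → 64.
sleeve: 12.5 × 4.75 = 59.38 → 59.
hood: 23 × 4.75 = 109.25 → 109.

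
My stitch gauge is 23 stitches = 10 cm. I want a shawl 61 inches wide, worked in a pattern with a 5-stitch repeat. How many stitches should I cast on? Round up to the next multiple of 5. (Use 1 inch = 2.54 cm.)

CO 360 sts.

61 in = 61 × 2.54 = 154.94 cm.
23 / 10 = 2.3 sts/cm.
154.94 × 2.3 = 356.36 sts.
→ 360.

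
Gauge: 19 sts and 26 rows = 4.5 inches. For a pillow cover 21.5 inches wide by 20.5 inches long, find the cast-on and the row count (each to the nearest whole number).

Stitch gauge = 19/4.5 = 4.222 sts/in; 21.5 × 4.222 = 90.78 → 91 sts.
Row gauge = 26/4.5 = 5.778 rows/in; 20.5 × 5.778 = 118.44 → 118 rows.

Cast on 91 stitches and work 118 rows.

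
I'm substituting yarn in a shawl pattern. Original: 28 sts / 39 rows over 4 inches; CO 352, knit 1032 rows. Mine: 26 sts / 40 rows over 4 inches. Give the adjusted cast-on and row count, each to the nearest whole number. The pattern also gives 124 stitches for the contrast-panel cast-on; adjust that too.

Cast on 327 stitches; work 1058 rows; contrast-panel cast-on 115 stitches.

Stitches: 352 × 26/28 = 326.86 → 327.
Rows: 1032 × 40/39 = 1058.46 → 1058.
contrast-panel cast-on: 124 × 26/28 = 115.14 → 115.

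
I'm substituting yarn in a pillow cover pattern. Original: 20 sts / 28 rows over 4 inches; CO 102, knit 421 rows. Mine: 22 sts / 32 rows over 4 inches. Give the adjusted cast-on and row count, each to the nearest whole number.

Stitches: 102 × 22/20 = 112.20 → 112.
Rows: 421 × 32/28 = 481.14 → 481.

Cast on 112 stitches; work 481 rows.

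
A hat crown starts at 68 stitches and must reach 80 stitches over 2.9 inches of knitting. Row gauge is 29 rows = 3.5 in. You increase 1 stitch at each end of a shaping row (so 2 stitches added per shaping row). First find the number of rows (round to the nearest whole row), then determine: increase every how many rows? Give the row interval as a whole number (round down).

Increase every 4th row.

Rows = 2.9 × 8.286 = 24.0 → 24 rows.
Stitches to add: 12 → 6 shaping rows (at 2 st each).
24 / 6 = 4.00 → every 4 rows.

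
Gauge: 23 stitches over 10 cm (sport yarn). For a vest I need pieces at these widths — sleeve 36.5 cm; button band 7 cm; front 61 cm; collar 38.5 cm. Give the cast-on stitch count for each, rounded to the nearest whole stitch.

sleeve 84; button band 16; front 140; collar 89.

Rate = 23/10 = 2.3 sts per cm.
sleeve: 36.5 × 2.3 = 83.95 → 84.
button band: 7 × 2.3 = 16.10 → 16.
front: 61 × 2.3 = 140.30 → 140.
collar: 38.5 × 2.3 = 88.55 → 89.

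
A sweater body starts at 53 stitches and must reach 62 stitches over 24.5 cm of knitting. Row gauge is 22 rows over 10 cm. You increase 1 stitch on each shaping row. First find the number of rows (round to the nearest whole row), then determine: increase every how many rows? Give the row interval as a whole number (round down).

Rows = 24.5 × 2.2 = 53.9 → 54 rows.
Stitches to add: 9 → 9 shaping rows (at 1 st each).
54 / 9 = 6.00 → every 6 rows.

Increase every 6th row.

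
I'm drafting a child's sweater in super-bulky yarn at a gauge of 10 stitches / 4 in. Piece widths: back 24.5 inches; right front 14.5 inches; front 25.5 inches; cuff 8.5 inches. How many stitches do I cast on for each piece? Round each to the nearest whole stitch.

Rate = 10/4 = 2.5 sts per in.
back: 24.5 × 2.5 = 61.25 → 61.
right front: 14.5 × 2.5 = 36.25 → 36.
front: 25.5 × 2.5 = 63.75 → 64.
cuff: 8.5 × 2.5 = 21.25 → 21.

back 61; right front 36; front 64; cuff 21.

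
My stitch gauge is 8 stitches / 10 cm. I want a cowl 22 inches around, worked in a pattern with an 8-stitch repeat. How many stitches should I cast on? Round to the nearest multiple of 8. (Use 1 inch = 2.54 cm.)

22 in = 22 × 2.54 = 55.88 cm.
8 / 10 = 0.8 sts/cm.
55.88 × 0.8 = 44.70 sts.
→ 48.

48 stitches.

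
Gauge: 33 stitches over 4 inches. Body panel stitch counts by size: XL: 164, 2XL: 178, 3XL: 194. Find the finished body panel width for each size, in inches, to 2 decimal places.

XL 19.88 inches; 2XL 21.58 inches; 3XL 23.52 inches.

33/4 = 8.25 sts per in.
XL: 164 / 8.25 = 19.879 → 19.88 in.
2XL: 178 / 8.25 = 21.576 → 21.58 in.
3XL: 194 / 8.25 = 23.515 → 23.52 in.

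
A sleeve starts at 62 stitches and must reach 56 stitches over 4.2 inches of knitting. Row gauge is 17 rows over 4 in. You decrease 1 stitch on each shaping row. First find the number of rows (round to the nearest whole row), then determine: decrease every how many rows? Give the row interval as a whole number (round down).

Rows = 4.2 × 4.25 = 17.9 → 18 rows.
Stitches to remove: 6 → 6 shaping rows (at 1 st each).
18 / 6 = 3.00 → every 3 rows.

Decrease every 3rd row.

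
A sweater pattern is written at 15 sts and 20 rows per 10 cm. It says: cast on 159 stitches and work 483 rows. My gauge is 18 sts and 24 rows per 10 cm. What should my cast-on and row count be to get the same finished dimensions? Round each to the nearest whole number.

Cast on 191 stitches; work 580 rows.

Stitches: 159 × 18/15 = 190.80 → 191.
Rows: 483 × 24/20 = 579.60 → 580.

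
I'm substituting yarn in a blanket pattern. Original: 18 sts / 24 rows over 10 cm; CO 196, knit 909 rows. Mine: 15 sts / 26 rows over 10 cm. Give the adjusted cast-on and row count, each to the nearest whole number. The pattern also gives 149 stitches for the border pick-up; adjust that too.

Stitches: 196 × 15/18 = 163.33 → 163.
Rows: 909 × 26/24 = 984.75 → 985.
border pick-up: 149 × 15/18 = 124.17 → 124.

Cast on 163 stitches; work 985 rows; border pick-up 124 stitches.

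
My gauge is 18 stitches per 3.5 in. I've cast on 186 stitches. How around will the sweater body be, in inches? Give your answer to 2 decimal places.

18 stitches / 3.5 inch = 5.143 stitches per inch.
186 / 5.143 = 36.167 inches.

36.17 inches.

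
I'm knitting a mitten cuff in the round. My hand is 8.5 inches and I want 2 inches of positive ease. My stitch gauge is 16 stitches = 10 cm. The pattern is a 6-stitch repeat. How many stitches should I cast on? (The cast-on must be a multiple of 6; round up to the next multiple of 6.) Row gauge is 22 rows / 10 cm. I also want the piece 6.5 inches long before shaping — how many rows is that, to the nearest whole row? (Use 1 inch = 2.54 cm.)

Cast on 48 stitches; work 36 rows.

Finished = 8.5 + 2 = 10.5 inches.
10.5 inches × 2.54 = 26.67 cm.
16/10 = 1.6 sts per cm; 26.67 × 1.6 = 42.67 sts.
Next multiple of 6 → 48.
6.5 inches = 16.51 cm; × 2.2 = 36.32 → 36 rows.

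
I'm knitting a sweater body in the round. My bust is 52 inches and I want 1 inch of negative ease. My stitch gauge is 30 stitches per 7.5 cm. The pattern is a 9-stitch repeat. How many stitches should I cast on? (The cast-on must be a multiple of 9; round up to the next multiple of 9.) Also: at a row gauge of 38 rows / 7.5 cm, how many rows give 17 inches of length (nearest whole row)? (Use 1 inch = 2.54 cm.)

Cast on 522 stitches; work 219 rows.

Finished = 52 − 1 = 51 inches.
51 inches × 2.54 = 129.54 cm.
30/7.5 = 4 sts per cm; 129.54 × 4 = 518.16 sts.
Next multiple of 9 → 522.
17 inches = 43.18 cm; × 5.067 = 218.78 → 219 rows.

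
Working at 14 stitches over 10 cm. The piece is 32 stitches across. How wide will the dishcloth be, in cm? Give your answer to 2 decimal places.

22.86 cm.

14 stitches / 10 cm = 1.4 stitches per cm.
32 / 1.4 = 22.857 cm.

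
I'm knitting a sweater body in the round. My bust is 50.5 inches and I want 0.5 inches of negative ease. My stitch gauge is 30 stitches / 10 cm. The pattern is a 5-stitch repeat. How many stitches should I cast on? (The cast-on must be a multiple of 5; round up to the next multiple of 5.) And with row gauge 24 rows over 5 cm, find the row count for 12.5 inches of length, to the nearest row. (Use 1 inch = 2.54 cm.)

Cast on 385 stitches; work 152 rows.

Finished = 50.5 − 0.5 = 50 inches.
50 inches × 2.54 = 127.00 cm.
30/10 = 3 sts per cm; 127.00 × 3 = 381.00 sts.
Next multiple of 5 → 385.
12.5 inches = 31.75 cm; × 4.8 = 152.40 → 152 rows.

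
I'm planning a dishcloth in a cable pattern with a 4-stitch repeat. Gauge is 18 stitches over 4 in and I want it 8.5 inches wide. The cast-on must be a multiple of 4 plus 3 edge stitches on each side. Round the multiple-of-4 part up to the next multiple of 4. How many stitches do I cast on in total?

18 / 4 = 4.5 sts per inch.
8.5 × 4.5 = 38.25 sts.
Less 6 edge sts → 32.25 for the repeat.
Next multiple of 4: 36.
Add back 6 edge sts → 42.

CO 42 sts.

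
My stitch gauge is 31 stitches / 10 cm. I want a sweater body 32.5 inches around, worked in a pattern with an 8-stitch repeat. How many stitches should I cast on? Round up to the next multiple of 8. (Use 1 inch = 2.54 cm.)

32.5 in = 32.5 × 2.54 = 82.55 cm.
31 / 10 = 3.1 sts/cm.
82.55 × 3.1 = 255.91 sts.
→ 256.

Cast on 256 stitches.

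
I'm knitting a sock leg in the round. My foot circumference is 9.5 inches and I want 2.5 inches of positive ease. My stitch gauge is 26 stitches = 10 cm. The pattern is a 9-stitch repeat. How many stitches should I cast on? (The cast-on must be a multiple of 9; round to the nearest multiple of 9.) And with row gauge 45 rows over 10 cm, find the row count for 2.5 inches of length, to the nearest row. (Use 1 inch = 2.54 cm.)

Finished = 9.5 + 2.5 = 12 inches.
12 inches × 2.54 = 30.48 cm.
26/10 = 2.6 sts per cm; 30.48 × 2.6 = 79.25 sts.
Nearest multiple of 9 → 81.
2.5 inches = 6.35 cm; × 4.5 = 28.57 → 29 rows.

Cast on 81 stitches; work 29 rows.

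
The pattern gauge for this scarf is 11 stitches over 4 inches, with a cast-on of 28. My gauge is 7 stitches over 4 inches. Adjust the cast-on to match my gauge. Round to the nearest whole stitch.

CO 18 sts.

Scale factor = 7 / 11 = 0.636.
28 × 7 / 11 = 17.82 sts.
→ 18 sts.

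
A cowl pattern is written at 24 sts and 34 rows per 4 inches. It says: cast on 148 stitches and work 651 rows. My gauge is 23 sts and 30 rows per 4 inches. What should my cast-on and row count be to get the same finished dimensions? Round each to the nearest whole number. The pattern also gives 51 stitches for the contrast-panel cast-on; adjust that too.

Stitches: 148 × 23/24 = 141.83 → 142.
Rows: 651 × 30/34 = 574.41 → 574.
contrast-panel cast-on: 51 × 23/24 = 48.88 → 49.

Cast on 142 stitches; work 574 rows; contrast-panel cast-on 49 stitches.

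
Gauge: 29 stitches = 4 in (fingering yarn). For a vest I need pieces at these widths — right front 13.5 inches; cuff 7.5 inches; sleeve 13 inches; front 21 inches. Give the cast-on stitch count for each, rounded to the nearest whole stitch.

right front 98; cuff 54; sleeve 94; front 152.

Rate = 29/4 = 7.25 sts per in.
right front: 13.5 × 7.25 = 97.88 → 98.
cuff: 7.5 × 7.25 = 54.38 → 54.
sleeve: 13 × 7.25 = 94.25 → 94.
front: 21 × 7.25 = 152.25 → 152.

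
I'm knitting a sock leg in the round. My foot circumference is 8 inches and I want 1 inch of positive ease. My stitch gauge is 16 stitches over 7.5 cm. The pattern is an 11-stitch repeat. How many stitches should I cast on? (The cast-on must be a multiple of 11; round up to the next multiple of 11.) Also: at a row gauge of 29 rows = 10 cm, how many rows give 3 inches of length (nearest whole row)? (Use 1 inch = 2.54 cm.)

Cast on 55 stitches; work 22 rows.

Finished = 8 + 1 = 9 inches.
9 inches × 2.54 = 22.86 cm.
16/7.5 = 2.133 sts per cm; 22.86 × 2.133 = 48.77 sts.
Next multiple of 11 → 55.
3 inches = 7.62 cm; × 2.9 = 22.10 → 22 rows.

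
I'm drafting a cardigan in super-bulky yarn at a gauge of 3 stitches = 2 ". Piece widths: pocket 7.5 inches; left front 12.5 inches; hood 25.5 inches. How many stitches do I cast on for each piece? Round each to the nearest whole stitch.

Rate = 3/2 = 1.5 sts per in.
pocket: 7.5 × 1.5 = 11.25 → 11.
left front: 12.5 × 1.5 = 18.75 → 19.
hood: 25.5 × 1.5 = 38.25 → 38.

pocket 11; left front 19; hood 38.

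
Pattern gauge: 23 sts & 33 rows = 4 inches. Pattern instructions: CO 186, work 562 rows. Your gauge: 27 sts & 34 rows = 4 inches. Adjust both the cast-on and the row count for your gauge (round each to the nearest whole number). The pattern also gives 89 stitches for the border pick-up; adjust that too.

Cast on 218 stitches; work 579 rows; border pick-up 104 stitches.

Stitches: 186 × 27/23 = 218.35 → 218.
Rows: 562 × 34/33 = 579.03 → 579.
border pick-up: 89 × 27/23 = 104.48 → 104.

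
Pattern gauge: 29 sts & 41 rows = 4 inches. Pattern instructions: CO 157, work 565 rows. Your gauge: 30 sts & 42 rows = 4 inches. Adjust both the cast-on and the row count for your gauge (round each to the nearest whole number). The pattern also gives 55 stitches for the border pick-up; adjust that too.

Cast on 162 stitches; work 579 rows; border pick-up 57 stitches.

Stitches: 157 × 30/29 = 162.41 → 162.
Rows: 565 × 42/41 = 578.78 → 579.
border pick-up: 55 × 30/29 = 56.90 → 57.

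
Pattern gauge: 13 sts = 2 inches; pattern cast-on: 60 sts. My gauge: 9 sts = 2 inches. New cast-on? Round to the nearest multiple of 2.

42 stitches.

Scale factor = 9 / 13 = 0.692.
60 × 9 / 13 = 41.54 sts.
→ 42 sts.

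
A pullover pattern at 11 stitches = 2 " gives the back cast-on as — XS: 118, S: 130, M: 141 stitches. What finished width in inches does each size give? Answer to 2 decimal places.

XS 21.45 inches; S 23.64 inches; M 25.64 inches.

11/2 = 5.5 sts per in.
XS: 118 / 5.5 = 21.455 → 21.45 in.
S: 130 / 5.5 = 23.636 → 23.64 in.
M: 141 / 5.5 = 25.636 → 25.64 in.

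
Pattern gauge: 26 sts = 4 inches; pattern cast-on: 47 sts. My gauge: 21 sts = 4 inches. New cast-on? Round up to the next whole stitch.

Scale factor = 21 / 26 = 0.808.
47 × 21 / 26 = 37.96 sts.
→ 38 sts.

38 stitches.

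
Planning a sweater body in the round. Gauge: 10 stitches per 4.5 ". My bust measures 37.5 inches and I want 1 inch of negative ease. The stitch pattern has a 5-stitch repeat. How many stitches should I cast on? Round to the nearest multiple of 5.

80 stitches.

Finished = 37.5 − 1 = 36.5 inches.
10 / 4.5 = 2.222 sts/in.
36.5 × 2.222 = 81.11 sts.
Nearest multiple of 5: 80.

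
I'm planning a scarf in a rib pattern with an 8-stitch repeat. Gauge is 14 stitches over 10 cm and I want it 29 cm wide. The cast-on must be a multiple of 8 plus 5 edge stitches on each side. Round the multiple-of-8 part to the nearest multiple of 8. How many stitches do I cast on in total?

CO 42 sts.

14 / 10 = 1.4 sts per cm.
29 × 1.4 = 40.60 sts.
Less 10 edge sts → 30.60 for the repeat.
Nearest multiple of 8: 32.
Add back 10 edge sts → 42.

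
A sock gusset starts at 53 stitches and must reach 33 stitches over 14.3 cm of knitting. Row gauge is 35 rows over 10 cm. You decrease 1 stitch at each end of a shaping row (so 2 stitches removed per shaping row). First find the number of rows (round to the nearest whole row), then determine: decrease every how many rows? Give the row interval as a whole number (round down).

Rows = 14.3 × 3.5 = 50.1 → 50 rows.
Stitches to remove: 20 → 10 shaping rows (at 2 st each).
50 / 10 = 5.00 → every 5 rows.

Decrease every 5th row.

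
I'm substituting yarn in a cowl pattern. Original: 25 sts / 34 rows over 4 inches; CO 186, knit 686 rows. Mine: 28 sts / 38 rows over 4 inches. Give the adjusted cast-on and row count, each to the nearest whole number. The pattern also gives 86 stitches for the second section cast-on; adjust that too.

Cast on 208 stitches; work 767 rows; second section cast-on 96 stitches.

Stitches: 186 × 28/25 = 208.32 → 208.
Rows: 686 × 38/34 = 766.71 → 767.
second section cast-on: 86 × 28/25 = 96.32 → 96.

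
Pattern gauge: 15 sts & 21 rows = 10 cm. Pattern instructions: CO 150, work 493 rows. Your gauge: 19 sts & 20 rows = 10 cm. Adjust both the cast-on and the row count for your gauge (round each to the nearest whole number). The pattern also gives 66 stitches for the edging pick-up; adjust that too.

Cast on 190 stitches; work 470 rows; edging pick-up 84 stitches.

Stitches: 150 × 19/15 = 190.00 → 190.
Rows: 493 × 20/21 = 469.52 → 470.
edging pick-up: 66 × 19/15 = 83.60 → 84.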